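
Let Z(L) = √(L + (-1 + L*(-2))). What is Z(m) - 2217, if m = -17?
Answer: -2213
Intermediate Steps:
Z(L) = √(-1 - L) (Z(L) = √(L + (-1 - 2*L)) = √(-1 - L))
Z(m) - 2217 = √(-1 - 1*(-17)) - 2217 = √(-1 + 17) - 2217 = √16 - 2217 = 4 - 2217 = -2213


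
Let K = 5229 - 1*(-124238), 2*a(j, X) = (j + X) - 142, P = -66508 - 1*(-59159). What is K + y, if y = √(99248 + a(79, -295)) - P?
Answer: 136816 + √99069 ≈ 1.3713e+5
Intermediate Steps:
P = -7349 (P = -66508 + 59159 = -7349)
a(j, X) = -71 + X/2 + j/2 (a(j, X) = ((j + X) - 142)/2 = ((X + j) - 142)/2 = (-142 + X + j)/2 = -71 + X/2 + j/2)
K = 129467 (K = 5229 + 124238 = 129467)
y = 7349 + √99069 (y = √(99248 + (-71 + (½)*(-295) + (½)*79)) - 1*(-7349) = √(99248 + (-71 - 295/2 + 79/2)) + 7349 = √(99248 - 179) + 7349 = √99069 + 7349 = 7349 + √99069 ≈ 7663.8)
K + y = 129467 + (7349 + √99069) = 136816 + √99069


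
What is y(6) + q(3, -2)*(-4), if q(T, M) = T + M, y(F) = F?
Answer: 2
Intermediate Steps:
q(T, M) = M + T
y(6) + q(3, -2)*(-4) = 6 + (-2 + 3)*(-4) = 6 + 1*(-4) = 6 - 4 = 2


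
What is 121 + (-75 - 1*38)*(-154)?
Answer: 17523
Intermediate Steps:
121 + (-75 - 1*38)*(-154) = 121 + (-75 - 38)*(-154) = 121 - 113*(-154) = 121 + 17402 = 17523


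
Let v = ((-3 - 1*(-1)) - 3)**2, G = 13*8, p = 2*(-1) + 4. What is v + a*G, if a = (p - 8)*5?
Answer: -3095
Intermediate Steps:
p = 2 (p = -2 + 4 = 2)
G = 104
a = -30 (a = (2 - 8)*5 = -6*5 = -30)
v = 25 (v = ((-3 + 1) - 3)**2 = (-2 - 3)**2 = (-5)**2 = 25)
v + a*G = 25 - 30*104 = 25 - 3120 = -3095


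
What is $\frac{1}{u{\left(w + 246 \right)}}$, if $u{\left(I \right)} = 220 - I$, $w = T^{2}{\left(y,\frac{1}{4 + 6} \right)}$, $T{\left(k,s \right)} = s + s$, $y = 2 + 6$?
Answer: $- \frac{25}{651} \approx -0.038402$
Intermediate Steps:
$y = 8$
$T{\left(k,s \right)} = 2 s$
$w = \frac{1}{25}$ ($w = \left(\frac{2}{4 + 6}\right)^{2} = \left(\frac{2}{10}\right)^{2} = \left(2 \cdot \frac{1}{10}\right)^{2} = \left(\frac{1}{5}\right)^{2} = \frac{1}{25} \approx 0.04$)
$\frac{1}{u{\left(w + 246 \right)}} = \frac{1}{220 - \left(\frac{1}{25} + 246\right)} = \frac{1}{220 - \frac{6151}{25}} = \frac{1}{- \frac{651}{25}} = - \frac{25}{651}$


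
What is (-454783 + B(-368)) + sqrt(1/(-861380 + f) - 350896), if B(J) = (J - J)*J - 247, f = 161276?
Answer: -455030 + I*sqrt(42997533563397810)/350052 ≈ -4.5503e+5 + 592.37*I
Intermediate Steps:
B(J) = -247 (B(J) = 0*J - 247 = 0 - 247 = -247)
(-454783 + B(-368)) + sqrt(1/(-861380 + f) - 350896) = (-454783 - 247) + sqrt(1/(-861380 + 161276) - 350896) = -455030 + sqrt(1/(-700104) - 350896) = -455030 + sqrt(-1/700104 - 350896) = -455030 + sqrt(-245663693185/700104) = -455030 + I*sqrt(42997533563397810)/350052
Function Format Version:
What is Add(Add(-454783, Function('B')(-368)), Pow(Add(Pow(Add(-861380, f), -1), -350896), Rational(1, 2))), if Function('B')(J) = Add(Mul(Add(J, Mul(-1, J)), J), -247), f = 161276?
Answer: Add(-455030, Mul(Rational(1, 350052), I, Pow(42997533563397810, Rational(1, 2)))) ≈ Add(-4.5503e+5, Mul(592.37, I))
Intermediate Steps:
Function('B')(J) = -247 (Function('B')(J) = Add(Mul(0, J), -247) = Add(0, -247) = -247)
Add(Add(-454783, Function('B')(-368)), Pow(Add(Pow(Add(-861380, f), -1), -350896), Rational(1, 2))) = Add(Add(-454783, -247), Pow(Add(Pow(Add(-861380, 161276), -1), -350896), Rational(1, 2))) = Add(-455030, Pow(Add(Pow(-700104, -1), -350896), Rational(1, 2))) = Add(-455030, Pow(Add(Rational(-1, 700104), -350896), Rational(1, 2))) = Add(-455030, Pow(Rational(-245663693185, 700104), Rational(1, 2))) = Add(-455030, Mul(Rational(1, 350052), I, Pow(42997533563397810, Rational(1, 2))))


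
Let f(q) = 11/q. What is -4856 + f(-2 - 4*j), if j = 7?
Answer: -145691/30 ≈ -4856.4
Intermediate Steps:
-4856 + f(-2 - 4*j) = -4856 + 11/(-2 - 4*7) = -4856 + 11/(-2 - 28) = -4856 + 11/(-30) = -4856 + 11*(-1/30) = -4856 - 11/30 = -145691/30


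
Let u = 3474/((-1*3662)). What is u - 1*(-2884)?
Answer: 5278867/1831 ≈ 2883.1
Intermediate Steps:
u = -1737/1831 (u = 3474/(-3662) = 3474*(-1/3662) = -1737/1831 ≈ -0.94866)
u - 1*(-2884) = -1737/1831 - 1*(-2884) = -1737/1831 + 2884 = 5278867/1831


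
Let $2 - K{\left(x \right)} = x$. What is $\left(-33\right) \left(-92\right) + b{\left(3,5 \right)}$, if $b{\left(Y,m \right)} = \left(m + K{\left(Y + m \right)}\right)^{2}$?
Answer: $3037$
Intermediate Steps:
$K{\left(x \right)} = 2 - x$
$b{\left(Y,m \right)} = \left(2 - Y\right)^{2}$ ($b{\left(Y,m \right)} = \left(m - \left(-2 + Y + m\right)\right)^{2} = \left(2 - Y\right)^{2}$)
$\left(-33\right) \left(-92\right) + b{\left(3,5 \right)} = \left(-33\right) \left(-92\right) + \left(-2 + 3\right)^{2} = 3036 + 1^{2} = 3036 + 1 = 3037$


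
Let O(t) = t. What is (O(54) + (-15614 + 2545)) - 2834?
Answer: -15849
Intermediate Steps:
(O(54) + (-15614 + 2545)) - 2834 = (54 + (-15614 + 2545)) - 2834 = (54 - 13069) - 2834 = -13015 - 2834 = -15849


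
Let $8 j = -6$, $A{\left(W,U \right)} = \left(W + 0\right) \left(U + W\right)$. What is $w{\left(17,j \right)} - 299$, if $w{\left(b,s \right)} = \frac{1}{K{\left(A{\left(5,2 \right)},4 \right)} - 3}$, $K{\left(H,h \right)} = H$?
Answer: $- \frac{9567}{32} \approx -298.97$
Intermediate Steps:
$A{\left(W,U \right)} = W \left(U + W\right)$
$j = - \frac{3}{4}$ ($j = \frac{1}{8} \left(-6\right) = - \frac{3}{4} \approx -0.75$)
$w{\left(b,s \right)} = \frac{1}{32}$ ($w{\left(b,s \right)} = \frac{1}{5 \left(2 + 5\right) - 3} = \frac{1}{5 \cdot 7 - 3} = \frac{1}{35 - 3} = \frac{1}{32}$)
$w{\left(17,j \right)} - 299 = \frac{1}{32} - 299 = - \frac{9567}{32}$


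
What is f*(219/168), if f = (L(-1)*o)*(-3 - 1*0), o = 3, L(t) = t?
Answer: 657/56 ≈ 11.732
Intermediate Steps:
f = 9 (f = (-1*3)*(-3 - 1*0) = -3*(-3 + 0) = -3*(-3) = 9)
f*(219/168) = 9*(219/168) = 9*(219*(1/168)) = 9*(73/56) = 657/56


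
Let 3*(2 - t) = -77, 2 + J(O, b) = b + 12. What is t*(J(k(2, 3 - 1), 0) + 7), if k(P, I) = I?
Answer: 1411/3 ≈ 470.33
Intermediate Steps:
J(O, b) = 10 + b (J(O, b) = -2 + (b + 12) = -2 + (12 + b) = 10 + b)
t = 83/3 (t = 2 - ⅓*(-77) = 2 + 77/3 = 83/3 ≈ 27.667)
t*(J(k(2, 3 - 1), 0) + 7) = 83*((10 + 0) + 7)/3 = 83*(10 + 7)/3 = (83/3)*17 = 1411/3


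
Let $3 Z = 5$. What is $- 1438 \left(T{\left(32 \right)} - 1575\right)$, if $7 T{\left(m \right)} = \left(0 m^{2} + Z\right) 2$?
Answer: $\frac{47547470}{21} \approx 2.2642 \cdot 10^{6}$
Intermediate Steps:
$Z = \frac{5}{3}$ ($Z = \frac{1}{3} \cdot 5 = \frac{5}{3} \approx 1.6667$)
$T{\left(m \right)} = \frac{10}{21}$ ($T{\left(m \right)} = \frac{\left(0 m^{2} + \frac{5}{3}\right) 2}{7} = \frac{\left(0 + \frac{5}{3}\right) 2}{7} = \frac{\frac{5}{3} \cdot 2}{7} = \frac{1}{7} \cdot \frac{10}{3} = \frac{10}{21}$)
$- 1438 \left(T{\left(32 \right)} - 1575\right) = - 1438 \left(\frac{10}{21} - 1575\right) = \left(-1438\right) \left(- \frac{33065}{21}\right) = \frac{47547470}{21}$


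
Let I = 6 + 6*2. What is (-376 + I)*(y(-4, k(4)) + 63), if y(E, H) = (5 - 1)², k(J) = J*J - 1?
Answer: -28282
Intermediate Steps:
I = 18 (I = 6 + 12 = 18)
k(J) = -1 + J² (k(J) = J² - 1 = -1 + J²)
y(E, H) = 16 (y(E, H) = 4² = 16)
(-376 + I)*(y(-4, k(4)) + 63) = (-376 + 18)*(16 + 63) = -358*79 = -28282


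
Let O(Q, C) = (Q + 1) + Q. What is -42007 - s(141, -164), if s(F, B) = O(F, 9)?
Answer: -42290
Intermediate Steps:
O(Q, C) = 1 + 2*Q (O(Q, C) = (1 + Q) + Q = 1 + 2*Q)
s(F, B) = 1 + 2*F
-42007 - s(141, -164) = -42007 - (1 + 2*141) = -42007 - (1 + 282) = -42007 - 1*283 = -42007 - 283 = -42290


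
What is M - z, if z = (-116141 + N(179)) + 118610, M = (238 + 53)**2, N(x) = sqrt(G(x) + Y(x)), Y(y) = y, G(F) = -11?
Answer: 82212 - 2*sqrt(42) ≈ 82199.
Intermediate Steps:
N(x) = sqrt(-11 + x)
M = 84681 (M = 291**2 = 84681)
z = 2469 + 2*sqrt(42) (z = (-116141 + sqrt(-11 + 179)) + 118610 = (-116141 + sqrt(168)) + 118610 = (-116141 + 2*sqrt(42)) + 118610 = 2469 + 2*sqrt(42) ≈ 2482.0)
M - z = 84681 - (2469 + 2*sqrt(42)) = 84681 + (-2469 - 2*sqrt(42)) = 82212 - 2*sqrt(42)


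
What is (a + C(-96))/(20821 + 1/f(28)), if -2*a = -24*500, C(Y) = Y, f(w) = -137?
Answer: 202212/713119 ≈ 0.28356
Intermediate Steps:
a = 6000 (a = -(-12)*500 = -½*(-12000) = 6000)
(a + C(-96))/(20821 + 1/f(28)) = (6000 - 96)/(20821 + 1/(-137)) = 5904/(20821 - 1/137) = 5904/(2852476/137) = 5904*(137/2852476) = 202212/713119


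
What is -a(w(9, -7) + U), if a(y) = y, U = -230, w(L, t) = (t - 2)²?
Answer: 149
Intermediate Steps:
w(L, t) = (-2 + t)²
-a(w(9, -7) + U) = -((-2 - 7)² - 230) = -((-9)² - 230) = -(81 - 230) = -1*(-149) = 149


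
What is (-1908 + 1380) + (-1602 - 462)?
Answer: -2592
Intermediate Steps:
(-1908 + 1380) + (-1602 - 462) = -528 - 2064 = -2592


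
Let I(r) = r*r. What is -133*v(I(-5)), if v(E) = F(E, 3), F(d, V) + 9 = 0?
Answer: 1197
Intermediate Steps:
F(d, V) = -9 (F(d, V) = -9 + 0 = -9)
I(r) = r²
v(E) = -9
-133*v(I(-5)) = -133*(-9) = 1197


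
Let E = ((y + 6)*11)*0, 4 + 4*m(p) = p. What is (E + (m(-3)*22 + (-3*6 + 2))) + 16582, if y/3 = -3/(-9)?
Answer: 33055/2 ≈ 16528.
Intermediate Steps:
m(p) = -1 + p/4
y = 1 (y = 3*(-3/(-9)) = 3*(-3*(-⅑)) = 3*(⅓) = 1)
E = 0 (E = ((1 + 6)*11)*0 = (7*11)*0 = 77*0 = 0)
(E + (m(-3)*22 + (-3*6 + 2))) + 16582 = (0 + ((-1 + (¼)*(-3))*22 + (-3*6 + 2))) + 16582 = (0 + ((-1 - ¾)*22 + (-18 + 2))) + 16582 = (0 + (-7/4*22 - 16)) + 16582 = (0 + (-77/2 - 16)) + 16582 = (0 - 109/2) + 16582 = -109/2 + 16582 = 33055/2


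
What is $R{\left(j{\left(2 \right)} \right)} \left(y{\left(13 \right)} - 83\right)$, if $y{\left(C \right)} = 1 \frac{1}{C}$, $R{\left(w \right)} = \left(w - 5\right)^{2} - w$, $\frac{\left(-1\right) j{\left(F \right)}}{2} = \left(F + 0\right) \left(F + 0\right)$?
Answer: $- \frac{190806}{13} \approx -14677.0$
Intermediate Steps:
$j{\left(F \right)} = - 2 F^{2}$ ($j{\left(F \right)} = - 2 \left(F + 0\right) \left(F + 0\right) = - 2 F F = - 2 F^{2}$)
$R{\left(w \right)} = \left(-5 + w\right)^{2} - w$
$y{\left(C \right)} = \frac{1}{C}$
$R{\left(j{\left(2 \right)} \right)} \left(y{\left(13 \right)} - 83\right) = \left(\left(-5 - 2 \cdot 2^{2}\right)^{2} - - 2 \cdot 2^{2}\right) \left(\frac{1}{13} - 83\right) = \left(\left(-5 - 8\right)^{2} - \left(-2\right) 4\right) \left(\frac{1}{13} - 83\right) = \left(\left(-5 - 8\right)^{2} - -8\right) \left(- \frac{1078}{13}\right) = \left(\left(-13\right)^{2} + 8\right) \left(- \frac{1078}{13}\right) = \left(169 + 8\right) \left(- \frac{1078}{13}\right) = 177 \left(- \frac{1078}{13}\right) = - \frac{190806}{13}$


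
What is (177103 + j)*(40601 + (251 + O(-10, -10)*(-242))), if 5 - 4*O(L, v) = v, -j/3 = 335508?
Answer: -66261614269/2 ≈ -3.3131e+10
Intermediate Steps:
j = -1006524 (j = -3*335508 = -1006524)
O(L, v) = 5/4 - v/4
(177103 + j)*(40601 + (251 + O(-10, -10)*(-242))) = (177103 - 1006524)*(40601 + (251 + (5/4 - ¼*(-10))*(-242))) = -829421*(40601 + (251 + (5/4 + 5/2)*(-242))) = -829421*(40601 + (251 + (15/4)*(-242))) = -829421*(40601 + (251 - 1815/2)) = -829421*(40601 - 1313/2) = -829421*79889/2 = -66261614269/2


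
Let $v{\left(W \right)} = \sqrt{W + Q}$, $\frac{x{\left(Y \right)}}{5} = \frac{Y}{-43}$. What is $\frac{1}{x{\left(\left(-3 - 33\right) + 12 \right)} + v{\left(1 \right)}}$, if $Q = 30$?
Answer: $- \frac{5160}{42919} + \frac{1849 \sqrt{31}}{42919} \approx 0.11964$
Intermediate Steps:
$x{\left(Y \right)} = - \frac{5 Y}{43}$ ($x{\left(Y \right)} = 5 \frac{Y}{-43} = 5 Y \left(- \frac{1}{43}\right) = 5 \left(- \frac{Y}{43}\right) = - \frac{5 Y}{43}$)
$v{\left(W \right)} = \sqrt{30 + W}$ ($v{\left(W \right)} = \sqrt{W + 30} = \sqrt{30 + W}$)
$\frac{1}{x{\left(\left(-3 - 33\right) + 12 \right)} + v{\left(1 \right)}} = \frac{1}{- \frac{5 \left(\left(-3 - 33\right) + 12\right)}{43} + \sqrt{30 + 1}} = \frac{1}{- \frac{5 \left(-36 + 12\right)}{43} + \sqrt{31}} = \frac{1}{\left(- \frac{5}{43}\right) \left(-24\right) + \sqrt{31}} = \frac{1}{\frac{120}{43} + \sqrt{31}}$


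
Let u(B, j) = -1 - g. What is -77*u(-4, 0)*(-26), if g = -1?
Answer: 0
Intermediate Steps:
u(B, j) = 0 (u(B, j) = -1 - 1*(-1) = -1 + 1 = 0)
-77*u(-4, 0)*(-26) = -77*0*(-26) = 0*(-26) = 0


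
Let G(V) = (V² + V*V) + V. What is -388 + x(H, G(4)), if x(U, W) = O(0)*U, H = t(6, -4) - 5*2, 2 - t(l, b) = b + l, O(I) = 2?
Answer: -408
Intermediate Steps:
G(V) = V + 2*V² (G(V) = (V² + V²) + V = 2*V² + V = V + 2*V²)
t(l, b) = 2 - b - l (t(l, b) = 2 - (b + l) = 2 + (-b - l) = 2 - b - l)
H = -10 (H = (2 - 1*(-4) - 1*6) - 5*2 = (2 + 4 - 6) - 10 = 0 - 10 = -10)
x(U, W) = 2*U
-388 + x(H, G(4)) = -388 + 2*(-10) = -388 - 20 = -408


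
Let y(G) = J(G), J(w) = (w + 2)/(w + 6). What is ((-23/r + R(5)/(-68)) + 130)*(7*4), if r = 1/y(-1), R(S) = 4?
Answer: 298312/85 ≈ 3509.6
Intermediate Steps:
J(w) = (2 + w)/(6 + w)
y(G) = (2 + G)/(6 + G)
r = 5 (r = 1/((2 - 1)/(6 - 1)) = 1/(1/5) = 1/((⅕)*1) = 1/(⅕) = 5)
((-23/r + R(5)/(-68)) + 130)*(7*4) = ((-23/5 + 4/(-68)) + 130)*(7*4) = ((-23*⅕ + 4*(-1/68)) + 130)*28 = ((-23/5 - 1/17) + 130)*28 = (-396/85 + 130)*28 = (10654/85)*28 = 298312/85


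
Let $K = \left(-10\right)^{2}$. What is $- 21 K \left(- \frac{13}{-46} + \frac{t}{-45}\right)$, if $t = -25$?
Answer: $- \frac{121450}{69} \approx -1760.1$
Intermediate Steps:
$K = 100$
$- 21 K \left(- \frac{13}{-46} + \frac{t}{-45}\right) = \left(-21\right) 100 \left(- \frac{13}{-46} - \frac{25}{-45}\right) = - 2100 \left(\left(-13\right) \left(- \frac{1}{46}\right) - - \frac{5}{9}\right) = - 2100 \left(\frac{13}{46} + \frac{5}{9}\right) = \left(-2100\right) \frac{347}{414} = - \frac{121450}{69}$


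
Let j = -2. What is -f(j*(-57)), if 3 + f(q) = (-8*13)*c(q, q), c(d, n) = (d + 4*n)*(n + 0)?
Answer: 6757923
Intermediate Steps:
c(d, n) = n*(d + 4*n) (c(d, n) = (d + 4*n)*n = n*(d + 4*n))
f(q) = -3 - 520*q**2 (f(q) = -3 + (-8*13)*(q*(q + 4*q)) = -3 - 104*q*5*q = -3 - 520*q**2)
-f(j*(-57)) = -(-3 - 520*(-2*(-57))**2) = -(-3 - 520*114**2) = -(-3 - 520*12996) = -(-3 - 6757920) = -1*(-6757923) = 6757923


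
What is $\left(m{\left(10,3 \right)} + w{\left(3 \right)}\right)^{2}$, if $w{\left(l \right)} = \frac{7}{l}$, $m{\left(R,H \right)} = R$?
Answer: $\frac{1369}{9} \approx 152.11$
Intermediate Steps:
$\left(m{\left(10,3 \right)} + w{\left(3 \right)}\right)^{2} = \left(10 + \frac{7}{3}\right)^{2} = \left(\frac{37}{3}\right)^{2} = \frac{1369}{9}$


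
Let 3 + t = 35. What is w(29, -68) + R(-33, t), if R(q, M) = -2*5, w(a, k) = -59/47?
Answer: -529/47 ≈ -11.255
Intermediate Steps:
w(a, k) = -59/47 (w(a, k) = -59*1/47 = -59/47)
t = 32 (t = -3 + 35 = 32)
R(q, M) = -10
w(29, -68) + R(-33, t) = -59/47 - 10 = -529/47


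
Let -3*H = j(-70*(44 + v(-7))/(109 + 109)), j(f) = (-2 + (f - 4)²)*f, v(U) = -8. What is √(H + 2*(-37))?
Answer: √120148796206/11881 ≈ 29.175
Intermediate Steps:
j(f) = f*(-2 + (-4 + f)²) (j(f) = (-2 + (-4 + f)²)*f = f*(-2 + (-4 + f)²))
H = 1198114680/1295029 (H = -(-70*(44 - 8)/(109 + 109))*(-2 + (-4 - 70*(44 - 8)/(109 + 109))²)/3 = -(-70/(218/36))*(-2 + (-4 - 70/(218/36))²)/3 = -(-70/(218*(1/36)))*(-2 + (-4 - 70/(218*(1/36)))²)/3 = -(-70/109/18)*(-2 + (-4 - 70/109/18)²)/3 = -(-70*18/109)*(-2 + (-4 - 70*18/109)²)/3 = -(-420)*(-2 + (-4 - 1260/109)²)/109 = -(-420)*(-2 + (-1696/109)²)/109 = -(-420)*(-2 + 2876416/11881)/109 = -(-420)*2852654/(109*11881) = -⅓*(-3594344040/1295029) = 1198114680/1295029 ≈ 925.16)
√(H + 2*(-37)) = √(1198114680/1295029 + 2*(-37)) = √(1198114680/1295029 - 74) = √(1102282534/1295029) = √120148796206/11881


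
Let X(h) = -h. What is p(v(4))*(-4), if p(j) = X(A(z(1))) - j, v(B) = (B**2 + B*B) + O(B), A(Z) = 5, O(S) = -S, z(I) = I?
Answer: 132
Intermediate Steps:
v(B) = -B + 2*B**2 (v(B) = (B**2 + B*B) - B = (B**2 + B**2) - B = 2*B**2 - B = -B + 2*B**2)
p(j) = -5 - j (p(j) = -1*5 - j = -5 - j)
p(v(4))*(-4) = (-5 - 4*(-1 + 2*4))*(-4) = (-5 - 4*(-1 + 8))*(-4) = (-5 - 4*7)*(-4) = (-5 - 1*28)*(-4) = (-5 - 28)*(-4) = -33*(-4) = 132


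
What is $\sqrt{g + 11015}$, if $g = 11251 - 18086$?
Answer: $2 \sqrt{1045} \approx 64.653$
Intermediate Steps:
$g = -6835$
$\sqrt{g + 11015} = \sqrt{-6835 + 11015} = \sqrt{4180} = 2 \sqrt{1045}$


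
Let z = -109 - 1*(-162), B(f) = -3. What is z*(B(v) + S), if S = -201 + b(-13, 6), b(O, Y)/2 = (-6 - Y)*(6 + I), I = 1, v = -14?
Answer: -19716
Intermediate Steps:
b(O, Y) = -84 - 14*Y (b(O, Y) = 2*((-6 - Y)*(6 + 1)) = 2*((-6 - Y)*7) = 2*(-42 - 7*Y) = -84 - 14*Y)
z = 53 (z = -109 + 162 = 53)
S = -369 (S = -201 + (-84 - 14*6) = -201 + (-84 - 84) = -201 - 168 = -369)
z*(B(v) + S) = 53*(-3 - 369) = 53*(-372) = -19716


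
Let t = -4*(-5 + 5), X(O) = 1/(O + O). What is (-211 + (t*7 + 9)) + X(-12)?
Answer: -4849/24 ≈ -202.04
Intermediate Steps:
X(O) = 1/(2*O)
t = 0 (t = -4*0 = 0)
(-211 + (t*7 + 9)) + X(-12) = (-211 + (0*7 + 9)) + (½)/(-12) = (-211 + (0 + 9)) + (½)*(-1/12) = (-211 + 9) - 1/24 = -202 - 1/24 = -4849/24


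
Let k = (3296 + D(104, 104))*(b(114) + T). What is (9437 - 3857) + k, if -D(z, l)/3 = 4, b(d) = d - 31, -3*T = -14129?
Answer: 47234092/3 ≈ 1.5745e+7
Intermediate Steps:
T = 14129/3 (T = -1/3*(-14129) = 14129/3 ≈ 4709.7)
b(d) = -31 + d
D(z, l) = -12 (D(z, l) = -3*4 = -12)
k = 47217352/3 (k = (3296 - 12)*((-31 + 114) + 14129/3) = 3284*(83 + 14129/3) = 3284*(14378/3) = 47217352/3 ≈ 1.5739e+7)
(9437 - 3857) + k = (9437 - 3857) + 47217352/3 = 5580 + 47217352/3 = 47234092/3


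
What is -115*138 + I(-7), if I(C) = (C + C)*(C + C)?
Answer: -15674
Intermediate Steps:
I(C) = 4*C² (I(C) = (2*C)*(2*C) = 4*C²)
-115*138 + I(-7) = -115*138 + 4*(-7)² = -15870 + 4*49 = -15870 + 196 = -15674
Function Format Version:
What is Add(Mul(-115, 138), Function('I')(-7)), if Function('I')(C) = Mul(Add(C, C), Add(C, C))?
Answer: -15674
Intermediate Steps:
Function('I')(C) = Mul(4, Pow(C, 2)) (Function('I')(C) = Mul(Mul(2, C), Mul(2, C)) = Mul(4, Pow(C, 2)))
Add(Mul(-115, 138), Function('I')(-7)) = Add(Mul(-115, 138), Mul(4, Pow(-7, 2))) = Add(-15870, Mul(4, 49)) = Add(-15870, 196) = -15674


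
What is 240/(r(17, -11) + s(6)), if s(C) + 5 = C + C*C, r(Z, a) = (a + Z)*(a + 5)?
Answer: 240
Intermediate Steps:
r(Z, a) = (5 + a)*(Z + a) (r(Z, a) = (Z + a)*(5 + a) = (5 + a)*(Z + a))
s(C) = -5 + C + C² (s(C) = -5 + (C + C*C) = -5 + (C + C²) = -5 + C + C²)
240/(r(17, -11) + s(6)) = 240/(((-11)² + 5*17 + 5*(-11) + 17*(-11)) + (-5 + 6 + 6²)) = 240/((121 + 85 - 55 - 187) + (-5 + 6 + 36)) = 240/(-36 + 37) = 240/1 = 1*240 = 240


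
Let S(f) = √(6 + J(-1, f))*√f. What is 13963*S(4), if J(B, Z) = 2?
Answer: 55852*√2 ≈ 78987.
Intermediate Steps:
S(f) = 2*√2*√f (S(f) = √(6 + 2)*√f = √8*√f = (2*√2)*√f = 2*√2*√f)
13963*S(4) = 13963*(2*√2*√4) = 13963*(2*√2*2) = 13963*(4*√2) = 55852*√2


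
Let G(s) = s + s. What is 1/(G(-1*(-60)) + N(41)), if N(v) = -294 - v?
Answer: -1/215 ≈ -0.0046512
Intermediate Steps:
G(s) = 2*s
1/(G(-1*(-60)) + N(41)) = 1/(2*(-1*(-60)) + (-294 - 1*41)) = 1/(2*60 + (-294 - 41)) = 1/(120 - 335) = 1/(-215) = -1/215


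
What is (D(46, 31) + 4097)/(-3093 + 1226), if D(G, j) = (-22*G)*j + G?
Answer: 27229/1867 ≈ 14.584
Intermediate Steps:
D(G, j) = G - 22*G*j (D(G, j) = -22*G*j + G = G - 22*G*j)
(D(46, 31) + 4097)/(-3093 + 1226) = (46*(1 - 22*31) + 4097)/(-3093 + 1226) = (46*(1 - 682) + 4097)/(-1867) = (46*(-681) + 4097)*(-1/1867) = (-31326 + 4097)*(-1/1867) = -27229*(-1/1867) = 27229/1867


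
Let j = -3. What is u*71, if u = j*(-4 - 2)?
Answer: 1278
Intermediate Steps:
u = 18 (u = -3*(-4 - 2) = -3*(-6) = 18)
u*71 = 18*71 = 1278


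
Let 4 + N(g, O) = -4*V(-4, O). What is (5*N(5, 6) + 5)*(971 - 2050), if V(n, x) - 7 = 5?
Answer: 275145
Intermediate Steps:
V(n, x) = 12 (V(n, x) = 7 + 5 = 12)
N(g, O) = -52 (N(g, O) = -4 - 4*12 = -4 - 48 = -52)
(5*N(5, 6) + 5)*(971 - 2050) = (5*(-52) + 5)*(971 - 2050) = (-260 + 5)*(-1079) = -255*(-1079) = 275145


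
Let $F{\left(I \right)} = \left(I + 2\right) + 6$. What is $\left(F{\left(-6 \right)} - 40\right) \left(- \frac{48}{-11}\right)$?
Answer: $- \frac{1824}{11} \approx -165.82$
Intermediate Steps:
$F{\left(I \right)} = 8 + I$ ($F{\left(I \right)} = \left(2 + I\right) + 6 = 8 + I$)
$\left(F{\left(-6 \right)} - 40\right) \left(- \frac{48}{-11}\right) = \left(\left(8 - 6\right) - 40\right) \left(- \frac{48}{-11}\right) = \left(2 - 40\right) \left(\left(-48\right) \left(- \frac{1}{11}\right)\right) = \left(-38\right) \frac{48}{11} = - \frac{1824}{11}$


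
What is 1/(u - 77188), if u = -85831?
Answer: -1/163019 ≈ -6.1343e-6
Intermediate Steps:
1/(u - 77188) = 1/(-85831 - 77188) = 1/(-163019) = -1/163019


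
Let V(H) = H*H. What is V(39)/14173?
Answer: 1521/14173 ≈ 0.10732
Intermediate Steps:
V(H) = H²
V(39)/14173 = 39²/14173 = 1521*(1/14173) = 1521/14173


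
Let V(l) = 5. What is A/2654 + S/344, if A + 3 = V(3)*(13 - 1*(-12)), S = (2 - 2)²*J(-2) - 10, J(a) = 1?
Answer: 3857/228244 ≈ 0.016899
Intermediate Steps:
S = -10 (S = (2 - 2)²*1 - 10 = 0²*1 - 10 = 0*1 - 10 = 0 - 10 = -10)
A = 122 (A = -3 + 5*(13 - 1*(-12)) = -3 + 5*(13 + 12) = -3 + 5*25 = -3 + 125 = 122)
A/2654 + S/344 = 122/2654 - 10/344 = 122*(1/2654) - 10*1/344 = 61/1327 - 5/172 = 3857/228244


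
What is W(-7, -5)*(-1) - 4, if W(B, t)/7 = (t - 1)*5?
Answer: 206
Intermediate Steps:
W(B, t) = -35 + 35*t (W(B, t) = 7*((t - 1)*5) = 7*((-1 + t)*5) = 7*(-5 + 5*t) = -35 + 35*t)
W(-7, -5)*(-1) - 4 = (-35 + 35*(-5))*(-1) - 4 = (-35 - 175)*(-1) - 4 = -210*(-1) - 4 = 210 - 4 = 206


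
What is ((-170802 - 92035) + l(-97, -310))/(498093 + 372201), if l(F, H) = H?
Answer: -263147/870294 ≈ -0.30237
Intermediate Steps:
((-170802 - 92035) + l(-97, -310))/(498093 + 372201) = ((-170802 - 92035) - 310)/(498093 + 372201) = (-262837 - 310)/870294 = -263147*1/870294 = -263147/870294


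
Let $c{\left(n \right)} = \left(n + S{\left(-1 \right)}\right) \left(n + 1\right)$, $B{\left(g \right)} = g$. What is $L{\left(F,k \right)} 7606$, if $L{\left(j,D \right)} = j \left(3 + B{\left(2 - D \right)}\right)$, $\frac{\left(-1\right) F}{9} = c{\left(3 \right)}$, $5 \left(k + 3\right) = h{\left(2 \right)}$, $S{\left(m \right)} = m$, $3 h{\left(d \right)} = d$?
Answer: $- \frac{21540192}{5} \approx -4.308 \cdot 10^{6}$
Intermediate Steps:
$h{\left(d \right)} = \frac{d}{3}$
$k = - \frac{43}{15}$ ($k = -3 + \frac{\frac{1}{3} \cdot 2}{5} = -3 + \frac{1}{5} \cdot \frac{2}{3} = -3 + \frac{2}{15} = - \frac{43}{15} \approx -2.8667$)
$c{\left(n \right)} = \left(1 + n\right) \left(-1 + n\right)$ ($c{\left(n \right)} = \left(n - 1\right) \left(n + 1\right) = \left(-1 + n\right) \left(1 + n\right) = \left(1 + n\right) \left(-1 + n\right)$)
$F = -72$ ($F = - 9 \left(-1 + 3^{2}\right) = - 9 \left(-1 + 9\right) = \left(-9\right) 8 = -72$)
$L{\left(j,D \right)} = j \left(5 - D\right)$ ($L{\left(j,D \right)} = j \left(3 - \left(-2 + D\right)\right) = j \left(5 - D\right)$)
$L{\left(F,k \right)} 7606 = - 72 \left(5 - - \frac{43}{15}\right) 7606 = - 72 \left(5 + \frac{43}{15}\right) 7606 = \left(-72\right) \frac{118}{15} \cdot 7606 = \left(- \frac{2832}{5}\right) 7606 = - \frac{21540192}{5}$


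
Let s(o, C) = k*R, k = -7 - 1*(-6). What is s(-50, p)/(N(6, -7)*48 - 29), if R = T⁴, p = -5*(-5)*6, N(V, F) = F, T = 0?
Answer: 0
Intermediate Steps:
p = 150 (p = 25*6 = 150)
R = 0 (R = 0⁴ = 0)
k = -1 (k = -7 + 6 = -1)
s(o, C) = 0 (s(o, C) = -1*0 = 0)
s(-50, p)/(N(6, -7)*48 - 29) = 0/(-7*48 - 29) = 0/(-336 - 29) = 0/(-365) = 0*(-1/365) = 0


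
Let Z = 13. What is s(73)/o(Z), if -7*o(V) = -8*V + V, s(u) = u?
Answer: 73/13 ≈ 5.6154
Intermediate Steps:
o(V) = V (o(V) = -(-8*V + V)/7 = -(-1)*V = V)
s(73)/o(Z) = 73/13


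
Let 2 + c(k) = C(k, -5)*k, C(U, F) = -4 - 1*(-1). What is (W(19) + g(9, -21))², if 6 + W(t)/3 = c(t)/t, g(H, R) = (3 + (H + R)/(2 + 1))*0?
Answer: 269361/361 ≈ 746.15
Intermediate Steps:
C(U, F) = -3 (C(U, F) = -4 + 1 = -3)
c(k) = -2 - 3*k
g(H, R) = 0 (g(H, R) = (3 + (H + R)/3)*0 = (3 + (H + R)*(⅓))*0 = (3 + (H/3 + R/3))*0 = (3 + H/3 + R/3)*0 = 0)
W(t) = -18 + 3*(-2 - 3*t)/t (W(t) = -18 + 3*((-2 - 3*t)/t) = -18 + 3*(-2 - 3*t)/t)
(W(19) + g(9, -21))² = ((-27 - 6/19) + 0)² = (-519/19 + 0)² = (-519/19)² = 269361/361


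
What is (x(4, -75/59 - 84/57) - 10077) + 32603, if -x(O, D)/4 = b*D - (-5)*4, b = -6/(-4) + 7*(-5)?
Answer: 24749648/1121 ≈ 22078.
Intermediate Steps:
b = -67/2 (b = -6*(-¼) - 35 = 3/2 - 35 = -67/2 ≈ -33.500)
x(O, D) = -80 + 134*D (x(O, D) = -4*(-67*D/2 - (-5)*4) = -4*(-67*D/2 - 1*(-20)) = -4*(-67*D/2 + 20) = -4*(20 - 67*D/2) = -80 + 134*D)
(x(4, -75/59 - 84/57) - 10077) + 32603 = ((-80 + 134*(-75/59 - 84/57)) - 10077) + 32603 = ((-80 + 134*(-75*1/59 - 84*1/57)) - 10077) + 32603 = ((-80 + 134*(-75/59 - 28/19)) - 10077) + 32603 = ((-80 + 134*(-3077/1121)) - 10077) + 32603 = ((-80 - 412318/1121) - 10077) + 32603 = (-501998/1121 - 10077) + 32603 = -11798315/1121 + 32603 = 24749648/1121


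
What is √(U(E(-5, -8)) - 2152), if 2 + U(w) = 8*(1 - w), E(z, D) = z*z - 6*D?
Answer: I*√2730 ≈ 52.249*I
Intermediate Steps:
E(z, D) = z² - 6*D
U(w) = 6 - 8*w (U(w) = -2 + 8*(1 - w) = -2 + (8 - 8*w) = 6 - 8*w)
√(U(E(-5, -8)) - 2152) = √((6 - 8*((-5)² - 6*(-8))) - 2152) = √((6 - 8*(25 + 48)) - 2152) = √((6 - 8*73) - 2152) = √((6 - 584) - 2152) = √(-578 - 2152) = √(-2730) = I*√2730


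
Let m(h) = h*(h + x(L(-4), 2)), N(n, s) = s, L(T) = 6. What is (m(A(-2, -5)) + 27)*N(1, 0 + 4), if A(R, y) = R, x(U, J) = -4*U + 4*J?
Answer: 252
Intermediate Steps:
m(h) = h*(-16 + h) (m(h) = h*(h + (-4*6 + 4*2)) = h*(h + (-24 + 8)) = h*(h - 16) = h*(-16 + h))
(m(A(-2, -5)) + 27)*N(1, 0 + 4) = (-2*(-16 - 2) + 27)*(0 + 4) = (-2*(-18) + 27)*4 = (36 + 27)*4 = 63*4 = 252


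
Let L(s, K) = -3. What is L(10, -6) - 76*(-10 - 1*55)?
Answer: 4937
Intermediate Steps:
L(10, -6) - 76*(-10 - 1*55) = -3 - 76*(-10 - 1*55) = -3 - 76*(-10 - 55) = -3 - 76*(-65) = -3 + 4940 = 4937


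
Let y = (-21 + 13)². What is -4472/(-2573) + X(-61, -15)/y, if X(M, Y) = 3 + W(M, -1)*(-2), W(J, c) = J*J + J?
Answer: -18540433/164672 ≈ -112.59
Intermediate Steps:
W(J, c) = J + J² (W(J, c) = J² + J = J + J²)
y = 64 (y = (-8)² = 64)
X(M, Y) = 3 - 2*M*(1 + M) (X(M, Y) = 3 + (M*(1 + M))*(-2) = 3 - 2*M*(1 + M))
-4472/(-2573) + X(-61, -15)/y = -4472/(-2573) + (3 - 2*(-61)*(1 - 61))/64 = -4472*(-1/2573) + (3 - 2*(-61)*(-60))*(1/64) = 4472/2573 + (3 - 7320)*(1/64) = 4472/2573 - 7317*1/64 = 4472/2573 - 7317/64 = -18540433/164672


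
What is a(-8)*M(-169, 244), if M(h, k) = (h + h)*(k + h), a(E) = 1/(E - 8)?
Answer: 12675/8 ≈ 1584.4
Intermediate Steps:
a(E) = 1/(-8 + E)
M(h, k) = 2*h*(h + k) (M(h, k) = (2*h)*(h + k) = 2*h*(h + k))
a(-8)*M(-169, 244) = (2*(-169)*(-169 + 244))/(-8 - 8) = (2*(-169)*75)/(-16) = -1/16*(-25350) = 12675/8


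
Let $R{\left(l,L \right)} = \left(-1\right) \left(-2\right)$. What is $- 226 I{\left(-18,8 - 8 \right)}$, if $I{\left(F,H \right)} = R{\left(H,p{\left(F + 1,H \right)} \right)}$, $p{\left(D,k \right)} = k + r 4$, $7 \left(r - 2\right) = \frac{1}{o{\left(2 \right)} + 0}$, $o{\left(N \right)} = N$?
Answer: $-452$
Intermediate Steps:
$r = \frac{29}{14}$ ($r = 2 + \frac{1}{7 \left(2 + 0\right)} = 2 + \frac{1}{7 \cdot 2} = 2 + \frac{1}{7} \cdot \frac{1}{2} = 2 + \frac{1}{14} = \frac{29}{14} \approx 2.0714$)
$p{\left(D,k \right)} = \frac{58}{7} + k$ ($p{\left(D,k \right)} = k + \frac{29}{14} \cdot 4 = k + \frac{58}{7} = \frac{58}{7} + k$)
$R{\left(l,L \right)} = 2$
$I{\left(F,H \right)} = 2$
$- 226 I{\left(-18,8 - 8 \right)} = \left(-226\right) 2 = -452$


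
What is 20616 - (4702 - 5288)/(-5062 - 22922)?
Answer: 288458779/13992 ≈ 20616.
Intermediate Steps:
20616 - (4702 - 5288)/(-5062 - 22922) = 20616 - (-586)/(-27984) = 20616 - (-586)*(-1)/27984 = 20616 - 1*293/13992 = 20616 - 293/13992 = 288458779/13992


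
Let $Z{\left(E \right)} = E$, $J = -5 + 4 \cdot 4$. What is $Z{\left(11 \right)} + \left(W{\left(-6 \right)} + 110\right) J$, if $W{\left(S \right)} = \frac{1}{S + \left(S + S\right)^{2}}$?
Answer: $\frac{168509}{138} \approx 1221.1$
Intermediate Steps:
$J = 11$ ($J = -5 + 16 = 11$)
$W{\left(S \right)} = \frac{1}{S + 4 S^{2}}$ ($W{\left(S \right)} = \frac{1}{S + \left(2 S\right)^{2}} = \frac{1}{S + 4 S^{2}}$)
$Z{\left(11 \right)} + \left(W{\left(-6 \right)} + 110\right) J = 11 + \left(\frac{1}{\left(-6\right) \left(1 + 4 \left(-6\right)\right)} + 110\right) 11 = 11 + \left(- \frac{1}{6 \left(1 - 24\right)} + 110\right) 11 = 11 + \left(- \frac{1}{6 \left(-23\right)} + 110\right) 11 = 11 + \left(\left(- \frac{1}{6}\right) \left(- \frac{1}{23}\right) + 110\right) 11 = 11 + \left(\frac{1}{138} + 110\right) 11 = 11 + \frac{15181}{138} \cdot 11 = 11 + \frac{166991}{138} = \frac{168509}{138}$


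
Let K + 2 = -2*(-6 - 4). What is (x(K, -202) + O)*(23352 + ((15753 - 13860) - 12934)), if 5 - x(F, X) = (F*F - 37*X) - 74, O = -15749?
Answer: -288914548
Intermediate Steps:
K = 18 (K = -2 - 2*(-6 - 4) = -2 - 2*(-10) = -2 + 20 = 18)
x(F, X) = 79 - F**2 + 37*X (x(F, X) = 5 - ((F*F - 37*X) - 74) = 5 - ((F**2 - 37*X) - 74) = 5 - (-74 + F**2 - 37*X) = 5 + (74 - F**2 + 37*X) = 79 - F**2 + 37*X)
(x(K, -202) + O)*(23352 + ((15753 - 13860) - 12934)) = ((79 - 1*18**2 + 37*(-202)) - 15749)*(23352 + ((15753 - 13860) - 12934)) = ((79 - 1*324 - 7474) - 15749)*(23352 + (1893 - 12934)) = ((79 - 324 - 7474) - 15749)*(23352 - 11041) = (-7719 - 15749)*12311 = -23468*12311 = -288914548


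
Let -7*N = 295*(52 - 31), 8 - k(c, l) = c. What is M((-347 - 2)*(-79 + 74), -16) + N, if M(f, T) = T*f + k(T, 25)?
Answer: -28781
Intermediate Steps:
k(c, l) = 8 - c
M(f, T) = 8 - T + T*f (M(f, T) = T*f + (8 - T) = 8 - T + T*f)
N = -885 (N = -295*(52 - 31)/7 = -295*21/7 = -⅐*6195 = -885)
M((-347 - 2)*(-79 + 74), -16) + N = (8 - 1*(-16) - 16*(-347 - 2)*(-79 + 74)) - 885 = (8 + 16 - (-5584)*(-5)) - 885 = (8 + 16 - 16*1745) - 885 = (8 + 16 - 27920) - 885 = -27896 - 885 = -28781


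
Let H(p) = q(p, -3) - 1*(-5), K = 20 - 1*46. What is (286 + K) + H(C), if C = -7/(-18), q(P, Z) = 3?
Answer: 268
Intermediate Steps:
C = 7/18 (C = -7*(-1/18) = 7/18 ≈ 0.38889)
K = -26 (K = 20 - 46 = -26)
H(p) = 8 (H(p) = 3 - 1*(-5) = 3 + 5 = 8)
(286 + K) + H(C) = (286 - 26) + 8 = 260 + 8 = 268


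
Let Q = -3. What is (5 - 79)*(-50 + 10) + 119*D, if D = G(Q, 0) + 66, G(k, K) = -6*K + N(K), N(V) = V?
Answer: 10814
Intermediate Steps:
G(k, K) = -5*K (G(k, K) = -6*K + K = -5*K)
D = 66 (D = -5*0 + 66 = 0 + 66 = 66)
(5 - 79)*(-50 + 10) + 119*D = (5 - 79)*(-50 + 10) + 119*66 = -74*(-40) + 7854 = 2960 + 7854 = 10814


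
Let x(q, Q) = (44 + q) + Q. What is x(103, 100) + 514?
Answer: 761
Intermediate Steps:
x(q, Q) = 44 + Q + q
x(103, 100) + 514 = (44 + 100 + 103) + 514 = 247 + 514 = 761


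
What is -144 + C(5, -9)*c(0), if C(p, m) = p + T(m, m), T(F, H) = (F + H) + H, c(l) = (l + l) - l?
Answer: -144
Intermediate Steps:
c(l) = l (c(l) = 2*l - l = l)
T(F, H) = F + 2*H
C(p, m) = p + 3*m (C(p, m) = p + (m + 2*m) = p + 3*m)
-144 + C(5, -9)*c(0) = -144 + (5 + 3*(-9))*0 = -144 + (5 - 27)*0 = -144 - 22*0 = -144 + 0 = -144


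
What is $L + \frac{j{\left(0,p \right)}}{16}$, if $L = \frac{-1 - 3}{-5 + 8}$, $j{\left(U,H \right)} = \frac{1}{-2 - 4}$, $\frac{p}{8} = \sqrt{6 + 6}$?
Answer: $- \frac{43}{32} \approx -1.3438$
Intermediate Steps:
$p = 16 \sqrt{3}$ ($p = 8 \sqrt{6 + 6} = 8 \sqrt{12} = 8 \cdot 2 \sqrt{3} = 16 \sqrt{3} \approx 27.713$)
$j{\left(U,H \right)} = - \frac{1}{6}$ ($j{\left(U,H \right)} = \frac{1}{-6} = - \frac{1}{6}$)
$L = - \frac{4}{3} \approx -1.3333$
$L + \frac{j{\left(0,p \right)}}{16} = - \frac{4}{3} + \frac{1}{16} \left(- \frac{1}{6}\right) = - \frac{4}{3} - \frac{1}{96} = - \frac{43}{32}$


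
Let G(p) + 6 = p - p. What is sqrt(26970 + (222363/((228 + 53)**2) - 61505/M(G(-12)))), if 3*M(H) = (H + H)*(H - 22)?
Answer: sqrt(1635768143737)/7868 ≈ 162.55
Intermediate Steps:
G(p) = -6 (G(p) = -6 + (p - p) = -6 + 0 = -6)
M(H) = 2*H*(-22 + H)/3 (M(H) = ((H + H)*(H - 22))/3 = ((2*H)*(-22 + H))/3 = (2*H*(-22 + H))/3 = 2*H*(-22 + H)/3)
sqrt(26970 + (222363/((228 + 53)**2) - 61505/M(G(-12)))) = sqrt(26970 + (222363/((228 + 53)**2) - 61505*(-1/(4*(-22 - 6))))) = sqrt(26970 + (222363/(281**2) - 61505/((2/3)*(-6)*(-28)))) = sqrt(26970 + (222363/78961 - 61505/112)) = sqrt(26970 - 4831591649/8843632) = sqrt(233681163391/8843632) = sqrt(1635768143737)/7868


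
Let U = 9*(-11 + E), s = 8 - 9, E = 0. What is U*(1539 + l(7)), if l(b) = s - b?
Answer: -151569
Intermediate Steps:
s = -1
l(b) = -1 - b
U = -99 (U = 9*(-11 + 0) = 9*(-11) = -99)
U*(1539 + l(7)) = -99*(1539 + (-1 - 1*7)) = -99*(1539 + (-1 - 7)) = -99*(1539 - 8) = -99*1531 = -151569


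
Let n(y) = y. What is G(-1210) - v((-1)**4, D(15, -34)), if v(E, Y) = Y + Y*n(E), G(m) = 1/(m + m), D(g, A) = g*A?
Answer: 2468399/2420 ≈ 1020.0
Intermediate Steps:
D(g, A) = A*g
G(m) = 1/(2*m)
v(E, Y) = Y + E*Y (v(E, Y) = Y + Y*E = Y + E*Y)
G(-1210) - v((-1)**4, D(15, -34)) = (1/2)/(-1210) - (-34*15)*(1 + (-1)**4) = (1/2)*(-1/1210) - (-510)*(1 + 1) = -1/2420 - (-510)*2 = -1/2420 - 1*(-1020) = -1/2420 + 1020 = 2468399/2420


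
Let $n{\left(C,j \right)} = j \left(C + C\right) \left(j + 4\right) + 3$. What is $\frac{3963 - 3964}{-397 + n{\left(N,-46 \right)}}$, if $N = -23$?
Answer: $\frac{1}{89266} \approx 1.1202 \cdot 10^{-5}$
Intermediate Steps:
$n{\left(C,j \right)} = 3 + 2 C j \left(4 + j\right)$ ($n{\left(C,j \right)} = j 2 C \left(4 + j\right) + 3 = 2 C j \left(4 + j\right) + 3 = 3 + 2 C j \left(4 + j\right)$)
$\frac{3963 - 3964}{-397 + n{\left(N,-46 \right)}} = \frac{3963 - 3964}{-397 + \left(3 + 2 \left(-23\right) \left(-46\right)^{2} + 8 \left(-23\right) \left(-46\right)\right)} = - \frac{1}{-397 + \left(3 + 2 \left(-23\right) 2116 + 8464\right)} = - \frac{1}{-397 + \left(3 - 97336 + 8464\right)} = - \frac{1}{-397 - 88869} = - \frac{1}{-89266} = \left(-1\right) \left(- \frac{1}{89266}\right) = \frac{1}{89266}$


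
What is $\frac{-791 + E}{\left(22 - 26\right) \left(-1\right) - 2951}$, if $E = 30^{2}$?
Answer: $- \frac{109}{2947} \approx -0.036987$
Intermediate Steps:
$E = 900$
$\frac{-791 + E}{\left(22 - 26\right) \left(-1\right) - 2951} = \frac{-791 + 900}{\left(22 - 26\right) \left(-1\right) - 2951} = \frac{109}{\left(-4\right) \left(-1\right) - 2951} = \frac{109}{4 - 2951} = \frac{109}{-2947} = 109 \left(- \frac{1}{2947}\right) = - \frac{109}{2947}$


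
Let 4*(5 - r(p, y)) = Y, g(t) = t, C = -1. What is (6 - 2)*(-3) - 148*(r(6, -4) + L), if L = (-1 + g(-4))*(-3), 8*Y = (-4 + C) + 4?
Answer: -23813/8 ≈ -2976.6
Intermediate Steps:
Y = -⅛ (Y = ((-4 - 1) + 4)/8 = (-5 + 4)/8 = (⅛)*(-1) = -⅛ ≈ -0.12500)
r(p, y) = 161/32 (r(p, y) = 5 - ¼*(-⅛) = 5 + 1/32 = 161/32)
L = 15 (L = (-1 - 4)*(-3) = -5*(-3) = 15)
(6 - 2)*(-3) - 148*(r(6, -4) + L) = (6 - 2)*(-3) - 148*(161/32 + 15) = 4*(-3) - 148*641/32 = -12 - 23717/8 = -23813/8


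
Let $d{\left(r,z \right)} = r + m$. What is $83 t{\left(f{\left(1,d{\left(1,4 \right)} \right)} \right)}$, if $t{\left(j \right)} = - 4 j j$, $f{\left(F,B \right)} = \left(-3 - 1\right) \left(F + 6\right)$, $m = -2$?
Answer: $-260288$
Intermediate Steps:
$d{\left(r,z \right)} = -2 + r$ ($d{\left(r,z \right)} = r - 2 = -2 + r$)
$f{\left(F,B \right)} = -24 - 4 F$ ($f{\left(F,B \right)} = - 4 \left(6 + F\right) = -24 - 4 F$)
$t{\left(j \right)} = - 4 j^{2}$
$83 t{\left(f{\left(1,d{\left(1,4 \right)} \right)} \right)} = 83 \left(- 4 \left(-24 - 4\right)^{2}\right) = 83 \left(- 4 \left(-28\right)^{2}\right) = 83 \left(\left(-4\right) 784\right) = 83 \left(-3136\right) = -260288$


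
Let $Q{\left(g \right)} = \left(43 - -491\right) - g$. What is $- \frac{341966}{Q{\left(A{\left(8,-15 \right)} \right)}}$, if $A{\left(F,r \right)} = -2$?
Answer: $- \frac{170983}{268} \approx -638.0$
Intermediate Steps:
$Q{\left(g \right)} = 534 - g$ ($Q{\left(g \right)} = \left(43 + 491\right) - g = 534 - g$)
$- \frac{341966}{Q{\left(A{\left(8,-15 \right)} \right)}} = - \frac{341966}{534 - -2} = - \frac{341966}{534 + 2} = - \frac{341966}{536} = \left(-341966\right) \frac{1}{536} = - \frac{170983}{268}$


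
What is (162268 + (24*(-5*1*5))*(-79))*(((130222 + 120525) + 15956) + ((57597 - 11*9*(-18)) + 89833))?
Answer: 87204066220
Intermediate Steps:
(162268 + (24*(-5*1*5))*(-79))*(((130222 + 120525) + 15956) + ((57597 - 11*9*(-18)) + 89833)) = (162268 + (24*(-5*5))*(-79))*((250747 + 15956) + ((57597 - 99*(-18)) + 89833)) = (162268 + (24*(-25))*(-79))*(266703 + ((57597 + 1782) + 89833)) = (162268 - 600*(-79))*(266703 + (59379 + 89833)) = (162268 + 47400)*(266703 + 149212) = 209668*415915 = 87204066220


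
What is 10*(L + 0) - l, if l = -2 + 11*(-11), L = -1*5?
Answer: 73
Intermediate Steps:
L = -5
l = -123 (l = -2 - 121 = -123)
10*(L + 0) - l = 10*(-5 + 0) - 1*(-123) = 10*(-5) + 123 = -50 + 123 = 73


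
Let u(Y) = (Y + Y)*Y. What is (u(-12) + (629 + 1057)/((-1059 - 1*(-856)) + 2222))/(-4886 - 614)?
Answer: -97193/1850750 ≈ -0.052515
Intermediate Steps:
u(Y) = 2*Y**2 (u(Y) = (2*Y)*Y = 2*Y**2)
(u(-12) + (629 + 1057)/((-1059 - 1*(-856)) + 2222))/(-4886 - 614) = (2*(-12)**2 + (629 + 1057)/((-1059 - 1*(-856)) + 2222))/(-4886 - 614) = (2*144 + 1686/((-1059 + 856) + 2222))/(-5500) = (288 + 1686/(-203 + 2222))*(-1/5500) = (288 + 1686/2019)*(-1/5500) = (288 + 1686*(1/2019))*(-1/5500) = (288 + 562/673)*(-1/5500) = (194386/673)*(-1/5500) = -97193/1850750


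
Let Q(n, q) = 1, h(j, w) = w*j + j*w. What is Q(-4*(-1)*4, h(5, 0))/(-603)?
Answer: -1/603 ≈ -0.0016584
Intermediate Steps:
h(j, w) = 2*j*w (h(j, w) = j*w + j*w = 2*j*w)
Q(-4*(-1)*4, h(5, 0))/(-603) = 1/(-603) = 1*(-1/603) = -1/603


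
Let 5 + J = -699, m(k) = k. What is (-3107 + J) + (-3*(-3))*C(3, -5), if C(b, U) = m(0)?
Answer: -3811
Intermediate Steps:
C(b, U) = 0
J = -704 (J = -5 - 699 = -704)
(-3107 + J) + (-3*(-3))*C(3, -5) = (-3107 - 704) - 3*(-3)*0 = -3811 + 9*0 = -3811 + 0 = -3811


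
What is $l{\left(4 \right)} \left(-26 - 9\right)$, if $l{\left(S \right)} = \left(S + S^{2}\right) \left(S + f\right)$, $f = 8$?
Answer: $-8400$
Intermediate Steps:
$l{\left(S \right)} = \left(8 + S\right) \left(S + S^{2}\right)$ ($l{\left(S \right)} = \left(S + S^{2}\right) \left(S + 8\right) = \left(S + S^{2}\right) \left(8 + S\right) = \left(8 + S\right) \left(S + S^{2}\right)$)
$l{\left(4 \right)} \left(-26 - 9\right) = 4 \left(8 + 4^{2} + 9 \cdot 4\right) \left(-26 - 9\right) = 4 \left(8 + 16 + 36\right) \left(-35\right) = 4 \cdot 60 \left(-35\right) = 240 \left(-35\right) = -8400$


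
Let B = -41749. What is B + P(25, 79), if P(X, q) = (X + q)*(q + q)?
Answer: -25317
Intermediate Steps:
P(X, q) = 2*q*(X + q) (P(X, q) = (X + q)*(2*q) = 2*q*(X + q))
B + P(25, 79) = -41749 + 2*79*(25 + 79) = -41749 + 2*79*104 = -41749 + 16432 = -25317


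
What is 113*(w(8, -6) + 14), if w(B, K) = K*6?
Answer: -2486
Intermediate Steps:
w(B, K) = 6*K
113*(w(8, -6) + 14) = 113*(6*(-6) + 14) = 113*(-36 + 14) = 113*(-22) = -2486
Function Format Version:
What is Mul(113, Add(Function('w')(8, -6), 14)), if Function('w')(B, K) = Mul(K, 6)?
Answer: -2486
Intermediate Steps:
Function('w')(B, K) = Mul(6, K)
Mul(113, Add(Function('w')(8, -6), 14)) = Mul(113, Add(Mul(6, -6), 14)) = Mul(113, Add(-36, 14)) = Mul(113, -22) = -2486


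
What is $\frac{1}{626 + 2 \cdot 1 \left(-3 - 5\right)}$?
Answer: $\frac{1}{610} \approx 0.0016393$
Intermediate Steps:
$\frac{1}{626 + 2 \cdot 1 \left(-3 - 5\right)} = \frac{1}{626 + 2 \left(-8\right)} = \frac{1}{626 - 16} = \frac{1}{610}$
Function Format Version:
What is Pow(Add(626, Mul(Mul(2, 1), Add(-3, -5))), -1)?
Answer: Rational(1, 610) ≈ 0.0016393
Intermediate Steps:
Pow(Add(626, Mul(Mul(2, 1), Add(-3, -5))), -1) = Pow(Add(626, Mul(2, -8)), -1) = Pow(Add(626, -16), -1) = Pow(610, -1) = Rational(1, 610)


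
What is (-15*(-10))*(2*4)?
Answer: 1200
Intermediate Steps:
(-15*(-10))*(2*4) = 150*8 = 1200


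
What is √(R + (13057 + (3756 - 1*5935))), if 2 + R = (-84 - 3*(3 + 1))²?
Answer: 2*√5023 ≈ 141.75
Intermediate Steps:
R = 9214 (R = -2 + (-84 - 3*(3 + 1))² = -2 + (-84 - 3*4)² = -2 + (-84 - 12)² = -2 + (-96)² = -2 + 9216 = 9214)
√(R + (13057 + (3756 - 1*5935))) = √(9214 + (13057 + (3756 - 1*5935))) = √(9214 + (13057 + (3756 - 5935))) = √(9214 + (13057 - 2179)) = √(9214 + 10878) = √20092 = 2*√5023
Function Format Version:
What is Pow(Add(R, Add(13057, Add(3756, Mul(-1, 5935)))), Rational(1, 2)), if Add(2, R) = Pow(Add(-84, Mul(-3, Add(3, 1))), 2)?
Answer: Mul(2, Pow(5023, Rational(1, 2))) ≈ 141.75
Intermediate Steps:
R = 9214 (R = Add(-2, Pow(Add(-84, Mul(-3, Add(3, 1))), 2)) = Add(-2, Pow(Add(-84, Mul(-3, 4)), 2)) = Add(-2, Pow(Add(-84, -12), 2)) = Add(-2, Pow(-96, 2)) = Add(-2, 9216) = 9214)
Pow(Add(R, Add(13057, Add(3756, Mul(-1, 5935)))), Rational(1, 2)) = Pow(Add(9214, Add(13057, Add(3756, Mul(-1, 5935)))), Rational(1, 2)) = Pow(Add(9214, Add(13057, Add(3756, -5935))), Rational(1, 2)) = Pow(Add(9214, Add(13057, -2179)), Rational(1, 2)) = Pow(Add(9214, 10878), Rational(1, 2)) = Pow(20092, Rational(1, 2)) = Mul(2, Pow(5023, Rational(1, 2)))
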